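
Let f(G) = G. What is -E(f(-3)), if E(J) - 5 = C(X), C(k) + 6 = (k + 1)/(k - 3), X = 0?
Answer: 4/3 ≈ 1.3333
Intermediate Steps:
C(k) = -6 + (1 + k)/(-3 + k) (C(k) = -6 + (k + 1)/(k - 3) = -6 + (1 + k)/(-3 + k))
E(J) = -4/3 (E(J) = 5 + (19 - 5*0)/(-3 + 0) = 5 + (19 + 0)/(-3) = 5 - ⅓*19 = 5 - 19/3 = -4/3)
-E(f(-3)) = -1*(-4/3) = 4/3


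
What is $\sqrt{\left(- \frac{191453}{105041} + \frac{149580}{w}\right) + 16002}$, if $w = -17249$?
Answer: $\frac{\sqrt{52497049160237881885769}}{1811852209} \approx 126.46$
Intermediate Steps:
$\sqrt{\left(- \frac{191453}{105041} + \frac{149580}{w}\right) + 16002} = \sqrt{\left(- \frac{191453}{105041} + \frac{149580}{-17249}\right) + 16002} = \sqrt{\left(\left(-191453\right) \frac{1}{105041} + 149580 \left(- \frac{1}{17249}\right)\right) + 16002} = \sqrt{\left(- \frac{191453}{105041} - \frac{149580}{17249}\right) + 16002} = \sqrt{- \frac{19014405577}{1811852209} + 16002} = \sqrt{\frac{28974244642841}{1811852209}} = \frac{\sqrt{52497049160237881885769}}{1811852209}$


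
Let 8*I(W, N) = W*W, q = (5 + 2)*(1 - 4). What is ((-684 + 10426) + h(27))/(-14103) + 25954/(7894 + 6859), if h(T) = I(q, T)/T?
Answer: 5334609967/4993477416 ≈ 1.0683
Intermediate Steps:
q = -21 (q = 7*(-3) = -21)
I(W, N) = W²/8 (I(W, N) = (W*W)/8 = W²/8)
h(T) = 441/(8*T) (h(T) = ((⅛)*(-21)²)/T = ((⅛)*441)/T = 441/(8*T))
((-684 + 10426) + h(27))/(-14103) + 25954/(7894 + 6859) = ((-684 + 10426) + (441/8)/27)/(-14103) + 25954/(7894 + 6859) = (9742 + (441/8)*(1/27))*(-1/14103) + 25954/14753 = (9742 + 49/24)*(-1/14103) + 25954*(1/14753) = (233857/24)*(-1/14103) + 25954/14753 = -233857/338472 + 25954/14753 = 5334609967/4993477416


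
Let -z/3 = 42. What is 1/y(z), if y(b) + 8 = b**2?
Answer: 1/15868 ≈ 6.3020e-5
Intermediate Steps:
z = -126 (z = -3*42 = -126)
y(b) = -8 + b**2
1/y(z) = 1/(-8 + (-126)**2) = 1/(-8 + 15876) = 1/15868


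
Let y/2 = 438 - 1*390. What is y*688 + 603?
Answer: 66651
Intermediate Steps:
y = 96 (y = 2*(438 - 1*390) = 2*(438 - 390) = 2*48 = 96)
y*688 + 603 = 96*688 + 603 = 66048 + 603 = 66651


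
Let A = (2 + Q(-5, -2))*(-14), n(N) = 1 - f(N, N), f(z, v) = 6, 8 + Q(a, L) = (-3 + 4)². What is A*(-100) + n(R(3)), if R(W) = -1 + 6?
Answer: -7005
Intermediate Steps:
Q(a, L) = -7 (Q(a, L) = -8 + (-3 + 4)² = -8 + 1² = -8 + 1 = -7)
R(W) = 5
n(N) = -5 (n(N) = 1 - 1*6 = 1 - 6 = -5)
A = 70 (A = (2 - 7)*(-14) = -5*(-14) = 70)
A*(-100) + n(R(3)) = 70*(-100) - 5 = -7000 - 5 = -7005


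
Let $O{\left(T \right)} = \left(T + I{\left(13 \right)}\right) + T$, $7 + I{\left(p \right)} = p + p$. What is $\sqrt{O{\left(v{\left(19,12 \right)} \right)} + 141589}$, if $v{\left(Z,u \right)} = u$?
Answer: $8 \sqrt{2213} \approx 376.34$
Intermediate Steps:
$I{\left(p \right)} = -7 + 2 p$ ($I{\left(p \right)} = -7 + \left(p + p\right) = -7 + 2 p$)
$O{\left(T \right)} = 19 + 2 T$ ($O{\left(T \right)} = \left(T + \left(-7 + 2 \cdot 13\right)\right) + T = \left(T + \left(-7 + 26\right)\right) + T = \left(T + 19\right) + T = \left(19 + T\right) + T = 19 + 2 T$)
$\sqrt{O{\left(v{\left(19,12 \right)} \right)} + 141589} = \sqrt{\left(19 + 2 \cdot 12\right) + 141589} = \sqrt{\left(19 + 24\right) + 141589} = \sqrt{43 + 141589} = \sqrt{141632} = 8 \sqrt{2213}$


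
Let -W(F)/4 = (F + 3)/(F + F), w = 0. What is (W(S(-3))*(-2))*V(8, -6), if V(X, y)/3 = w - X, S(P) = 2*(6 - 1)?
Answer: -624/5 ≈ -124.80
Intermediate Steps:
S(P) = 10 (S(P) = 2*5 = 10)
W(F) = -2*(3 + F)/F (W(F) = -4*(F + 3)/(F + F) = -4*(3 + F)/(2*F) = -4*(3 + F)*1/(2*F) = -2*(3 + F)/F)
V(X, y) = -3*X (V(X, y) = 3*(0 - X) = 3*(-X) = -3*X)
(W(S(-3))*(-2))*V(8, -6) = ((-2 - 6/10)*(-2))*(-3*8) = ((-2 - 6*⅒)*(-2))*(-24) = ((-2 - ⅗)*(-2))*(-24) = -13/5*(-2)*(-24) = (26/5)*(-24) = -624/5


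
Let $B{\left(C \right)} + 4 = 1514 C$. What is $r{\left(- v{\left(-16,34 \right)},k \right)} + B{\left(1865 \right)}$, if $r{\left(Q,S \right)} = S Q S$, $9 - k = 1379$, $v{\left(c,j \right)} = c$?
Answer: $32854006$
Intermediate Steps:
$B{\left(C \right)} = -4 + 1514 C$
$k = -1370$ ($k = 9 - 1379 = -1370$)
$r{\left(Q,S \right)} = Q S^{2}$ ($r{\left(Q,S \right)} = Q S S = Q S^{2}$)
$r{\left(- v{\left(-16,34 \right)},k \right)} + B{\left(1865 \right)} = \left(-1\right) \left(-16\right) \left(-1370\right)^{2} + \left(-4 + 1514 \cdot 1865\right) = 16 \cdot 1876900 + \left(-4 + 2823610\right) = 30030400 + 2823606 = 32854006$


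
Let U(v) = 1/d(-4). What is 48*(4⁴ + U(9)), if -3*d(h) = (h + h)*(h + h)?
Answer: 49143/4 ≈ 12286.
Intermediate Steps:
d(h) = -4*h²/3 (d(h) = -(h + h)*(h + h)/3 = -2*h*2*h/3 = -4*h²/3)
U(v) = -3/64 (U(v) = 1/(-4/3*(-4)²) = 1/(-4/3*16) = 1/(-64/3) = -3/64)
48*(4⁴ + U(9)) = 48*(4⁴ - 3/64) = 48*(256 - 3/64) = 48*(16381/64) = 49143/4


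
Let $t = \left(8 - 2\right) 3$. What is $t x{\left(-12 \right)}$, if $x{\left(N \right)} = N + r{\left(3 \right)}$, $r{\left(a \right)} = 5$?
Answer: $-126$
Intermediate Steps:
$t = 18$ ($t = 6 \cdot 3 = 18$)
$x{\left(N \right)} = 5 + N$ ($x{\left(N \right)} = N + 5 = 5 + N$)
$t x{\left(-12 \right)} = 18 \left(5 - 12\right) = 18 \left(-7\right) = -126$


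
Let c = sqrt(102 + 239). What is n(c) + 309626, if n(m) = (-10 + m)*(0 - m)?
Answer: 309285 + 10*sqrt(341) ≈ 3.0947e+5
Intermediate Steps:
c = sqrt(341) ≈ 18.466
n(m) = -m*(-10 + m) (n(m) = (-10 + m)*(-m) = -m*(-10 + m))
n(c) + 309626 = sqrt(341)*(10 - sqrt(341)) + 309626 = 309626 + sqrt(341)*(10 - sqrt(341))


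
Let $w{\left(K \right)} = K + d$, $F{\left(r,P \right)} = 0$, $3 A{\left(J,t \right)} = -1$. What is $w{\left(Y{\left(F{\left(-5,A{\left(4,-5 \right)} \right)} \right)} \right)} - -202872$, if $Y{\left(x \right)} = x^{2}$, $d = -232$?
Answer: $202640$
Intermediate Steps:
$A{\left(J,t \right)} = - \frac{1}{3}$ ($A{\left(J,t \right)} = \frac{1}{3} \left(-1\right) = - \frac{1}{3}$)
$w{\left(K \right)} = -232 + K$ ($w{\left(K \right)} = K - 232 = -232 + K$)
$w{\left(Y{\left(F{\left(-5,A{\left(4,-5 \right)} \right)} \right)} \right)} - -202872 = \left(-232 + 0^{2}\right) - -202872 = \left(-232 + 0\right) + 202872 = -232 + 202872 = 202640$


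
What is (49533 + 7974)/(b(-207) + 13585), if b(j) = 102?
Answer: 57507/13687 ≈ 4.2016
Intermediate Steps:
(49533 + 7974)/(b(-207) + 13585) = (49533 + 7974)/(102 + 13585) = 57507/13687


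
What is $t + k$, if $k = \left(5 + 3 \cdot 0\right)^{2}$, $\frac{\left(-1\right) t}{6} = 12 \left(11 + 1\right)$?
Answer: $-839$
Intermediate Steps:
$t = -864$ ($t = - 6 \cdot 12 \left(11 + 1\right) = - 6 \cdot 12 \cdot 12 = \left(-6\right) 144 = -864$)
$k = 25$ ($k = \left(5 + 0\right)^{2} = 5^{2} = 25$)
$t + k = -864 + 25 = -839$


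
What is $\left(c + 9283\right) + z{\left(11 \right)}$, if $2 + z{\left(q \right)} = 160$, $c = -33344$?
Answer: $-23903$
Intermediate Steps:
$z{\left(q \right)} = 158$ ($z{\left(q \right)} = -2 + 160 = 158$)
$\left(c + 9283\right) + z{\left(11 \right)} = \left(-33344 + 9283\right) + 158 = -24061 + 158 = -23903$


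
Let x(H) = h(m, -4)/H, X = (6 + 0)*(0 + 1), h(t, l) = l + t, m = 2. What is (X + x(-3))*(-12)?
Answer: -80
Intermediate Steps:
X = 6 (X = 6*1 = 6)
x(H) = -2/H (x(H) = (-4 + 2)/H = -2/H)
(X + x(-3))*(-12) = (6 - 2/(-3))*(-12) = (6 - 2*(-1/3))*(-12) = (6 + 2/3)*(-12) = (20/3)*(-12) = -80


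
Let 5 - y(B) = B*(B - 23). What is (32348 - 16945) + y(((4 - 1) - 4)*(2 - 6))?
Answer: 15484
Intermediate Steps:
y(B) = 5 - B*(-23 + B) (y(B) = 5 - B*(B - 23) = 5 - B*(-23 + B))
(32348 - 16945) + y(((4 - 1) - 4)*(2 - 6)) = (32348 - 16945) + (5 - (((4 - 1) - 4)*(2 - 6))**2 + 23*(((4 - 1) - 4)*(2 - 6))) = 15403 + (5 - ((3 - 4)*(-4))**2 + 23*((3 - 4)*(-4))) = 15403 + (5 - (-1*(-4))**2 + 23*(-1*(-4))) = 15403 + (5 - 1*4**2 + 23*4) = 15403 + (5 - 1*16 + 92) = 15403 + (5 - 16 + 92) = 15403 + 81 = 15484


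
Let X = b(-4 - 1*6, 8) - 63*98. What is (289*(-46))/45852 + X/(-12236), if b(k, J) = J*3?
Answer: 7457776/35065317 ≈ 0.21268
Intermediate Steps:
b(k, J) = 3*J
X = -6150 (X = 3*8 - 63*98 = 24 - 6174 = -6150)
(289*(-46))/45852 + X/(-12236) = (289*(-46))/45852 - 6150/(-12236) = -13294*1/45852 - 6150*(-1/12236) = -6647/22926 + 3075/6118 = 7457776/35065317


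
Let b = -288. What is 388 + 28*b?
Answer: -7676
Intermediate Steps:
388 + 28*b = 388 + 28*(-288) = 388 - 8064 = -7676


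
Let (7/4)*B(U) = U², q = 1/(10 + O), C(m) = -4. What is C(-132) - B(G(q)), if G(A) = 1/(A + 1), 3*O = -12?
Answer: -1516/343 ≈ -4.4198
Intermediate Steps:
O = -4 (O = (⅓)*(-12) = -4)
q = ⅙ (q = 1/(10 - 4) = 1/6 = ⅙ ≈ 0.16667)
G(A) = 1/(1 + A)
B(U) = 4*U²/7
C(-132) - B(G(q)) = -4 - 4*(1/(1 + ⅙))²/7 = -4 - 4*(1/(7/6))²/7 = -4 - 4*(6/7)²/7 = -4 - 4*36/(7*49) = -4 - 1*144/343 = -4 - 144/343 = -1516/343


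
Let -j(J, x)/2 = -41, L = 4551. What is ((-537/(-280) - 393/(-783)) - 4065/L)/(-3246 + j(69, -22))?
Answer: -169238329/350768507040 ≈ -0.00048248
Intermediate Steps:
j(J, x) = 82 (j(J, x) = -2*(-41) = 82)
((-537/(-280) - 393/(-783)) - 4065/L)/(-3246 + j(69, -22)) = ((-537/(-280) - 393/(-783)) - 4065/4551)/(-3246 + 82) = ((-537*(-1/280) - 393*(-1/783)) - 4065*1/4551)/(-3164) = ((537/280 + 131/261) - 1355/1517)*(-1/3164) = (176837/73080 - 1355/1517)*(-1/3164) = (169238329/110862360)*(-1/3164) = -169238329/350768507040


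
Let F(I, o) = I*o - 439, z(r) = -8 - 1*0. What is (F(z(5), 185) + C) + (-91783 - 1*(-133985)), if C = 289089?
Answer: 329372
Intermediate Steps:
z(r) = -8 (z(r) = -8 + 0 = -8)
F(I, o) = -439 + I*o
(F(z(5), 185) + C) + (-91783 - 1*(-133985)) = ((-439 - 8*185) + 289089) + (-91783 - 1*(-133985)) = ((-439 - 1480) + 289089) + (-91783 + 133985) = (-1919 + 289089) + 42202 = 287170 + 42202 = 329372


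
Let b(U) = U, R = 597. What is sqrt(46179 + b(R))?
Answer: 2*sqrt(11694) ≈ 216.28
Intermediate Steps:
sqrt(46179 + b(R)) = sqrt(46179 + 597) = sqrt(46776) = 2*sqrt(11694)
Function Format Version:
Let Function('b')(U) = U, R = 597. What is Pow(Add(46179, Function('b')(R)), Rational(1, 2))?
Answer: Mul(2, Pow(11694, Rational(1, 2))) ≈ 216.28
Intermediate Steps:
Pow(Add(46179, Function('b')(R)), Rational(1, 2)) = Pow(Add(46179, 597), Rational(1, 2)) = Pow(46776, Rational(1, 2)) = Mul(2, Pow(11694, Rational(1, 2)))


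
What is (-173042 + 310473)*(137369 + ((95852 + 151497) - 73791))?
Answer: 42731008537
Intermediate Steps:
(-173042 + 310473)*(137369 + ((95852 + 151497) - 73791)) = 137431*(137369 + (247349 - 73791)) = 137431*(137369 + 173558) = 137431*310927 = 42731008537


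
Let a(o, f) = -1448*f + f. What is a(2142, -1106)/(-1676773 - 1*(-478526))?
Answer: -1600382/1198247 ≈ -1.3356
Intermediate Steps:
a(o, f) = -1447*f
a(2142, -1106)/(-1676773 - 1*(-478526)) = (-1447*(-1106))/(-1676773 - 1*(-478526)) = 1600382/(-1676773 + 478526) = 1600382/(-1198247) = 1600382*(-1/1198247) = -1600382/1198247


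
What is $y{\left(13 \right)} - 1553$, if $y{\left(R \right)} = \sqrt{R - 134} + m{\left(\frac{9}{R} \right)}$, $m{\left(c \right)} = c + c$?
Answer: $- \frac{20171}{13} + 11 i \approx -1551.6 + 11.0 i$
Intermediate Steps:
$m{\left(c \right)} = 2 c$
$y{\left(R \right)} = \sqrt{-134 + R} + \frac{18}{R}$ ($y{\left(R \right)} = \sqrt{R - 134} + 2 \frac{9}{R} = \sqrt{-134 + R} + \frac{18}{R}$)
$y{\left(13 \right)} - 1553 = \left(\sqrt{-134 + 13} + \frac{18}{13}\right) - 1553 = \left(\sqrt{-121} + 18 \cdot \frac{1}{13}\right) - 1553 = \left(11 i + \frac{18}{13}\right) - 1553 = \left(\frac{18}{13} + 11 i\right) - 1553 = - \frac{20171}{13} + 11 i$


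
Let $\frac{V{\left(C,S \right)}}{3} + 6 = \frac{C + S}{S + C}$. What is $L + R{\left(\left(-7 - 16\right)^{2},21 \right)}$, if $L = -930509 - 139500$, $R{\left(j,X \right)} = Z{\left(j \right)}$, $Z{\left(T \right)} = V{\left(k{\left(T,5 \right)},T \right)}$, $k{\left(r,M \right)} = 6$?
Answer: $-1070024$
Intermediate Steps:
$V{\left(C,S \right)} = -15$ ($V{\left(C,S \right)} = -18 + 3 \frac{C + S}{S + C} = -18 + 3 \frac{C + S}{C + S} = -18 + 3 \cdot 1 = -18 + 3 = -15$)
$Z{\left(T \right)} = -15$
$R{\left(j,X \right)} = -15$
$L = -1070009$
$L + R{\left(\left(-7 - 16\right)^{2},21 \right)} = -1070009 - 15 = -1070024$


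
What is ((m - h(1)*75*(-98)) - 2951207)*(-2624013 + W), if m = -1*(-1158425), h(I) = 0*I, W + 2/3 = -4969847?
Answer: 13614136713708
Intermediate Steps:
W = -14909543/3 (W = -⅔ - 4969847 = -14909543/3 ≈ -4.9698e+6)
h(I) = 0
m = 1158425
((m - h(1)*75*(-98)) - 2951207)*(-2624013 + W) = ((1158425 - 0*75*(-98)) - 2951207)*(-2624013 - 14909543/3) = ((1158425 - 0*(-98)) - 2951207)*(-22781582/3) = ((1158425 - 1*0) - 2951207)*(-22781582/3) = ((1158425 + 0) - 2951207)*(-22781582/3) = (1158425 - 2951207)*(-22781582/3) = -1792782*(-22781582/3) = 13614136713708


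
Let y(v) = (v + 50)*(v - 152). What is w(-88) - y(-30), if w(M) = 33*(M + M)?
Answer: -2168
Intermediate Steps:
w(M) = 66*M (w(M) = 33*(2*M) = 66*M)
y(v) = (-152 + v)*(50 + v) (y(v) = (50 + v)*(-152 + v) = (-152 + v)*(50 + v))
w(-88) - y(-30) = 66*(-88) - (-7600 + (-30)² - 102*(-30)) = -5808 - (-7600 + 900 + 3060) = -5808 - 1*(-3640) = -5808 + 3640 = -2168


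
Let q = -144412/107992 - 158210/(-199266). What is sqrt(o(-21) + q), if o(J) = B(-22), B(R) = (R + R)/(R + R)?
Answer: 5*sqrt(132183251499401022)/2689891734 ≈ 0.67581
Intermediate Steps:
B(R) = 1 (B(R) = (2*R)/((2*R)) = (2*R)*(1/(2*R)) = 1)
o(J) = 1
q = -1461373409/2689891734 (q = -144412*1/107992 - 158210*(-1/199266) = -36103/26998 + 79105/99633 = -1461373409/2689891734 ≈ -0.54328)
sqrt(o(-21) + q) = sqrt(1 - 1461373409/2689891734) = sqrt(1228518325/2689891734) = 5*sqrt(132183251499401022)/2689891734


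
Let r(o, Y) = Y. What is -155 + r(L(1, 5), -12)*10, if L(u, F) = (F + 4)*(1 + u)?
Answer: -275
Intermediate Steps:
L(u, F) = (1 + u)*(4 + F) (L(u, F) = (4 + F)*(1 + u) = (1 + u)*(4 + F))
-155 + r(L(1, 5), -12)*10 = -155 - 12*10 = -155 - 120 = -275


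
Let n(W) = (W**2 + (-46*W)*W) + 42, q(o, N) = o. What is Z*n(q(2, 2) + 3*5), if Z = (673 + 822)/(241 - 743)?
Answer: 19379685/502 ≈ 38605.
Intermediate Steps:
n(W) = 42 - 45*W**2 (n(W) = (W**2 - 46*W**2) + 42 = -45*W**2 + 42 = 42 - 45*W**2)
Z = -1495/502 (Z = 1495/(-502) = 1495*(-1/502) = -1495/502 ≈ -2.9781)
Z*n(q(2, 2) + 3*5) = -1495*(42 - 45*(2 + 3*5)**2)/502 = -1495*(42 - 45*(2 + 15)**2)/502 = -1495*(42 - 45*17**2)/502 = -1495*(42 - 45*289)/502 = -1495*(42 - 13005)/502 = -1495/502*(-12963) = 19379685/502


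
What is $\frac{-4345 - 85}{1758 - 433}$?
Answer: $- \frac{886}{265} \approx -3.3434$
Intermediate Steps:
$\frac{-4345 - 85}{1758 - 433} = - \frac{4430}{1325} = \left(-4430\right) \frac{1}{1325} = - \frac{886}{265}$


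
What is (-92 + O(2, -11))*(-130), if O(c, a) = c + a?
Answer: 13130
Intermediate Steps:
O(c, a) = a + c
(-92 + O(2, -11))*(-130) = (-92 + (-11 + 2))*(-130) = (-92 - 9)*(-130) = -101*(-130) = 13130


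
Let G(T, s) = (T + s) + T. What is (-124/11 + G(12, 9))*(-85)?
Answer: -20315/11 ≈ -1846.8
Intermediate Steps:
G(T, s) = s + 2*T
(-124/11 + G(12, 9))*(-85) = (-124/11 + (9 + 2*12))*(-85) = (-124*1/11 + (9 + 24))*(-85) = (-124/11 + 33)*(-85) = (239/11)*(-85) = -20315/11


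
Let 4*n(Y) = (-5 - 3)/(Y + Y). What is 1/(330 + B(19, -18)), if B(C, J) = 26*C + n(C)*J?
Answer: 19/15674 ≈ 0.0012122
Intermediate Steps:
n(Y) = -1/Y (n(Y) = ((-5 - 3)/(Y + Y))/4 = (-8*1/(2*Y))/4 = (-4/Y)/4 = -1/Y)
B(C, J) = 26*C - J/C (B(C, J) = 26*C + (-1/C)*J = 26*C - J/C)
1/(330 + B(19, -18)) = 1/(330 + (26*19 - 1*(-18)/19)) = 1/(330 + (494 - 1*(-18)*1/19)) = 1/(330 + (494 + 18/19)) = 1/(330 + 9404/19) = 1/(15674/19) = 19/15674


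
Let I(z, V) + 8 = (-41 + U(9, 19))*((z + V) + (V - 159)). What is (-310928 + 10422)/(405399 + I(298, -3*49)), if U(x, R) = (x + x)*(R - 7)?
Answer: -150253/189133 ≈ -0.79443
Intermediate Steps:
U(x, R) = 2*x*(-7 + R) (U(x, R) = (2*x)*(-7 + R) = 2*x*(-7 + R))
I(z, V) = -27833 + 175*z + 350*V (I(z, V) = -8 + (-41 + 2*9*(-7 + 19))*((z + V) + (V - 159)) = -8 + (-41 + 2*9*12)*((V + z) + (-159 + V)) = -8 + (-41 + 216)*(-159 + z + 2*V) = -8 + 175*(-159 + z + 2*V) = -8 + (-27825 + 175*z + 350*V) = -27833 + 175*z + 350*V)
(-310928 + 10422)/(405399 + I(298, -3*49)) = (-310928 + 10422)/(405399 + (-27833 + 175*298 + 350*(-3*49))) = -300506/(405399 + (-27833 + 52150 + 350*(-147))) = -300506/(405399 + (-27833 + 52150 - 51450)) = -300506/(405399 - 27133) = -300506/378266 = -300506*1/378266 = -150253/189133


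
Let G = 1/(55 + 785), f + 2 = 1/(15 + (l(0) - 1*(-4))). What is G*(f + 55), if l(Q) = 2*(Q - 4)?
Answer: 73/1155 ≈ 0.063203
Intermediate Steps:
l(Q) = -8 + 2*Q (l(Q) = 2*(-4 + Q) = -8 + 2*Q)
f = -21/11 (f = -2 + 1/(15 + ((-8 + 2*0) - 1*(-4))) = -2 + 1/(15 + ((-8 + 0) + 4)) = -2 + 1/(15 + (-8 + 4)) = -2 + 1/(15 - 4) = -2 + 1/11 = -21/11 ≈ -1.9091)
G = 1/840 ≈ 0.0011905
G*(f + 55) = (-21/11 + 55)/840 = (1/840)*(584/11) = 73/1155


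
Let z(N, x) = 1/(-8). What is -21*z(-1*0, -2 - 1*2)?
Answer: 21/8 ≈ 2.6250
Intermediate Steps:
z(N, x) = -⅛
-21*z(-1*0, -2 - 1*2) = -21*(-⅛) = 21/8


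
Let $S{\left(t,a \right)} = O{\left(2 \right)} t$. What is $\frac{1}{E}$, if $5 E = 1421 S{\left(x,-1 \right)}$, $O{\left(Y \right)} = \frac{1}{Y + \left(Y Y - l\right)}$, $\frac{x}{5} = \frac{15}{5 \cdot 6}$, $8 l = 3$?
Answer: $\frac{45}{5684} \approx 0.007917$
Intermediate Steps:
$l = \frac{3}{8}$ ($l = \frac{1}{8} \cdot 3 = \frac{3}{8} \approx 0.375$)
$x = \frac{5}{2}$ ($x = 5 \frac{15}{5 \cdot 6} = 5 \cdot \frac{15}{30} = 5 \cdot 15 \cdot \frac{1}{30} = 5 \cdot \frac{1}{2} = \frac{5}{2} \approx 2.5$)
$O{\left(Y \right)} = \frac{1}{- \frac{3}{8} + Y + Y^{2}}$ ($O{\left(Y \right)} = \frac{1}{Y + \left(Y Y - \frac{3}{8}\right)} = \frac{1}{Y + \left(Y^{2} - \frac{3}{8}\right)} = \frac{1}{Y + \left(- \frac{3}{8} + Y^{2}\right)} = \frac{1}{- \frac{3}{8} + Y + Y^{2}}$)
$S{\left(t,a \right)} = \frac{8 t}{45}$ ($S{\left(t,a \right)} = \frac{8}{-3 + 8 \cdot 2 + 8 \cdot 2^{2}} t = \frac{8}{-3 + 16 + 8 \cdot 4} t = \frac{8}{-3 + 16 + 32} t = \frac{8}{45} t = 8 \cdot \frac{1}{45} t = \frac{8 t}{45}$)
$E = \frac{5684}{45}$ ($E = \frac{1421 \cdot \frac{8}{45} \cdot \frac{5}{2}}{5} = \frac{1421 \cdot \frac{4}{9}}{5} = \frac{1}{5} \cdot \frac{5684}{9} = \frac{5684}{45} \approx 126.31$)
$\frac{1}{E} = \frac{1}{\frac{5684}{45}} = \frac{45}{5684}$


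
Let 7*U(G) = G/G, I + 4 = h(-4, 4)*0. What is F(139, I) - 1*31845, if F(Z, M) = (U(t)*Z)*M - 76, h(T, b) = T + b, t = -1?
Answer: -224003/7 ≈ -32000.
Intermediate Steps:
I = -4 (I = -4 + (-4 + 4)*0 = -4 + 0*0 = -4 + 0 = -4)
U(G) = ⅐ (U(G) = (G/G)/7 = (⅐)*1 = ⅐)
F(Z, M) = -76 + M*Z/7 (F(Z, M) = (Z/7)*M - 76 = M*Z/7 - 76 = -76 + M*Z/7)
F(139, I) - 1*31845 = (-76 + (⅐)*(-4)*139) - 1*31845 = (-76 - 556/7) - 31845 = -1088/7 - 31845 = -224003/7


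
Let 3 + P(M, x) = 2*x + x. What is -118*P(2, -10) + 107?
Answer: 4001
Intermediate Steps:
P(M, x) = -3 + 3*x (P(M, x) = -3 + (2*x + x) = -3 + 3*x)
-118*P(2, -10) + 107 = -118*(-3 + 3*(-10)) + 107 = -118*(-3 - 30) + 107 = -118*(-33) + 107 = 3894 + 107 = 4001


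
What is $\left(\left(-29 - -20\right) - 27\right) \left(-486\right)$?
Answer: $17496$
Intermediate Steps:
$\left(\left(-29 - -20\right) - 27\right) \left(-486\right) = \left(\left(-29 + 20\right) - 27\right) \left(-486\right) = \left(-9 - 27\right) \left(-486\right) = \left(-36\right) \left(-486\right) = 17496$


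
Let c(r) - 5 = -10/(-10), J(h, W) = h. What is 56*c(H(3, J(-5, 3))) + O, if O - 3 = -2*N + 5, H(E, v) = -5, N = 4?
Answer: 336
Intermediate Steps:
c(r) = 6 (c(r) = 5 - 10/(-10) = 5 - 10*(-⅒) = 5 + 1 = 6)
O = 0 (O = 3 + (-2*4 + 5) = 3 + (-8 + 5) = 3 - 3 = 0)
56*c(H(3, J(-5, 3))) + O = 56*6 + 0 = 336 + 0 = 336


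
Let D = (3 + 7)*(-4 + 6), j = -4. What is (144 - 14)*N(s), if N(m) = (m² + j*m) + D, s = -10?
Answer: 20800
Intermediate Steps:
D = 20 (D = 10*2 = 20)
N(m) = 20 + m² - 4*m (N(m) = (m² - 4*m) + 20 = 20 + m² - 4*m)
(144 - 14)*N(s) = (144 - 14)*(20 + (-10)² - 4*(-10)) = 130*(20 + 100 + 40) = 130*160 = 20800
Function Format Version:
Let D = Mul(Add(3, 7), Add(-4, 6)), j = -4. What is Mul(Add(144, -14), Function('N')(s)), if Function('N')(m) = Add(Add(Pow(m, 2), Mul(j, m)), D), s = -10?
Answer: 20800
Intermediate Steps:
D = 20 (D = Mul(10, 2) = 20)
Function('N')(m) = Add(20, Pow(m, 2), Mul(-4, m)) (Function('N')(m) = Add(Add(Pow(m, 2), Mul(-4, m)), 20) = Add(20, Pow(m, 2), Mul(-4, m)))
Mul(Add(144, -14), Function('N')(s)) = Mul(Add(144, -14), Add(20, Pow(-10, 2), Mul(-4, -10))) = Mul(130, Add(20, 100, 40)) = Mul(130, 160) = 20800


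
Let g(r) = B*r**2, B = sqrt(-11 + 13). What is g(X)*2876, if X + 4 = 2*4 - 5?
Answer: 2876*sqrt(2) ≈ 4067.3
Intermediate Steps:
X = -1 (X = -4 + (2*4 - 5) = -4 + (8 - 5) = -4 + 3 = -1)
B = sqrt(2) ≈ 1.4142
g(r) = sqrt(2)*r**2
g(X)*2876 = (sqrt(2)*(-1)**2)*2876 = (sqrt(2)*1)*2876 = sqrt(2)*2876 = 2876*sqrt(2)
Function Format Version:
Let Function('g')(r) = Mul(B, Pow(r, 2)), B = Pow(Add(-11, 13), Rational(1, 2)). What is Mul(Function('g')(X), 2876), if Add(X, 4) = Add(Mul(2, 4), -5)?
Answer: Mul(2876, Pow(2, Rational(1, 2))) ≈ 4067.3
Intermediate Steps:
X = -1 (X = Add(-4, Add(Mul(2, 4), -5)) = Add(-4, Add(8, -5)) = Add(-4, 3) = -1)
B = Pow(2, Rational(1, 2)) ≈ 1.4142
Function('g')(r) = Mul(Pow(2, Rational(1, 2)), Pow(r, 2))
Mul(Function('g')(X), 2876) = Mul(Mul(Pow(2, Rational(1, 2)), Pow(-1, 2)), 2876) = Mul(Mul(Pow(2, Rational(1, 2)), 1), 2876) = Mul(Pow(2, Rational(1, 2)), 2876) = Mul(2876, Pow(2, Rational(1, 2)))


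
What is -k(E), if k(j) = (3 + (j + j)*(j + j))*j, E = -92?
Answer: 3115028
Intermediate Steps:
k(j) = j*(3 + 4*j²) (k(j) = (3 + (2*j)*(2*j))*j = (3 + 4*j²)*j = j*(3 + 4*j²))
-k(E) = -(-92)*(3 + 4*(-92)²) = -(-92)*(3 + 4*8464) = -(-92)*(3 + 33856) = -(-92)*33859 = -1*(-3115028) = 3115028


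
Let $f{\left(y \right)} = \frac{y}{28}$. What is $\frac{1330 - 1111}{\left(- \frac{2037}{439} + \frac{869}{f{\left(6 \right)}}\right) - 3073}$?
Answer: $\frac{288423}{1287622} \approx 0.224$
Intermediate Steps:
$f{\left(y \right)} = \frac{y}{28}$ ($f{\left(y \right)} = y \frac{1}{28} = \frac{y}{28}$)
$\frac{1330 - 1111}{\left(- \frac{2037}{439} + \frac{869}{f{\left(6 \right)}}\right) - 3073} = \frac{1330 - 1111}{\left(- \frac{2037}{439} + \frac{869}{\frac{1}{28} \cdot 6}\right) - 3073} = \frac{219}{\left(\left(-2037\right) \frac{1}{439} + \frac{869}{\frac{3}{14}}\right) - 3073} = \frac{219}{\left(- \frac{2037}{439} + 869 \cdot \frac{14}{3}\right) - 3073} = \frac{219}{\left(- \frac{2037}{439} + \frac{12166}{3}\right) - 3073} = \frac{219}{\frac{5334763}{1317} - 3073} = \frac{219}{\frac{1287622}{1317}} = 219 \cdot \frac{1317}{1287622} = \frac{288423}{1287622}$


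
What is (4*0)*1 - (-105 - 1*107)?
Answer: 212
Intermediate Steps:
(4*0)*1 - (-105 - 1*107) = 0*1 - (-105 - 107) = 0 - 1*(-212) = 0 + 212 = 212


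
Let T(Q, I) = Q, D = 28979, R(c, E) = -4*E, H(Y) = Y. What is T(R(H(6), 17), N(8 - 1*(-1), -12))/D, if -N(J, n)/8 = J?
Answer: -68/28979 ≈ -0.0023465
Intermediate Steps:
N(J, n) = -8*J
T(R(H(6), 17), N(8 - 1*(-1), -12))/D = -4*17/28979 = -68*1/28979 = -68/28979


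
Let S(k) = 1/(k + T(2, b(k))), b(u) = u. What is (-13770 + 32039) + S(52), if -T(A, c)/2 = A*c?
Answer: 2849963/156 ≈ 18269.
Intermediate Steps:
T(A, c) = -2*A*c
S(k) = -1/(3*k) (S(k) = 1/(k - 2*2*k) = 1/(k - 4*k) = 1/(-3*k) = -1/(3*k))
(-13770 + 32039) + S(52) = (-13770 + 32039) - ⅓/52 = 18269 - ⅓*1/52 = 18269 - 1/156 = 2849963/156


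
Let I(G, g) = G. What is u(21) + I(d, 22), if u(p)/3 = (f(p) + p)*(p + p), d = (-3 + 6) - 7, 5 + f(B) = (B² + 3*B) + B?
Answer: 68162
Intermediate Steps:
f(B) = -5 + B² + 4*B (f(B) = -5 + ((B² + 3*B) + B) = -5 + (B² + 4*B) = -5 + B² + 4*B)
d = -4 (d = 3 - 7 = -4)
u(p) = 6*p*(-5 + p² + 5*p) (u(p) = 3*(((-5 + p² + 4*p) + p)*(p + p)) = 3*((-5 + p² + 5*p)*(2*p)) = 3*(2*p*(-5 + p² + 5*p)) = 6*p*(-5 + p² + 5*p))
u(21) + I(d, 22) = 6*21*(-5 + 21² + 5*21) - 4 = 6*21*(-5 + 441 + 105) - 4 = 6*21*541 - 4 = 68166 - 4 = 68162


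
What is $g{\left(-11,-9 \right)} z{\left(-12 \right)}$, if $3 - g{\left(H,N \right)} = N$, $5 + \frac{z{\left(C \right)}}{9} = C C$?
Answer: $15012$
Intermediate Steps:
$z{\left(C \right)} = -45 + 9 C^{2}$ ($z{\left(C \right)} = -45 + 9 C C = -45 + 9 C^{2}$)
$g{\left(H,N \right)} = 3 - N$
$g{\left(-11,-9 \right)} z{\left(-12 \right)} = \left(3 - -9\right) \left(-45 + 9 \left(-12\right)^{2}\right) = \left(3 + 9\right) \left(-45 + 9 \cdot 144\right) = 12 \left(-45 + 1296\right) = 12 \cdot 1251 = 15012$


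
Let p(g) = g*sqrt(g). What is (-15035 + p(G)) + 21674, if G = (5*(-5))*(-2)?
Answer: 6639 + 250*sqrt(2) ≈ 6992.6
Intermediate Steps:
G = 50 (G = -25*(-2) = 50)
p(g) = g**(3/2)
(-15035 + p(G)) + 21674 = (-15035 + 50**(3/2)) + 21674 = (-15035 + 250*sqrt(2)) + 21674 = 6639 + 250*sqrt(2)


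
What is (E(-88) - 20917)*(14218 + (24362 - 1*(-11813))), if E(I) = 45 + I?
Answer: -1056237280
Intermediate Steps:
(E(-88) - 20917)*(14218 + (24362 - 1*(-11813))) = ((45 - 88) - 20917)*(14218 + (24362 - 1*(-11813))) = (-43 - 20917)*(14218 + (24362 + 11813)) = -20960*(14218 + 36175) = -20960*50393 = -1056237280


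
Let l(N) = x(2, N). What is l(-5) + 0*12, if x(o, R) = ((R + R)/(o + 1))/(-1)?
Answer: 10/3 ≈ 3.3333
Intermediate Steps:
x(o, R) = -2*R/(1 + o) (x(o, R) = ((2*R)/(1 + o))*(-1) = (2*R/(1 + o))*(-1) = -2*R/(1 + o))
l(N) = -2*N/3 (l(N) = -2*N/(1 + 2) = -2*N/3)
l(-5) + 0*12 = -2/3*(-5) + 0*12 = 10/3 + 0 = 10/3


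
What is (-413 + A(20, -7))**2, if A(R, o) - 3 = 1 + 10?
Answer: 159201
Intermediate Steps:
A(R, o) = 14 (A(R, o) = 3 + (1 + 10) = 3 + 11 = 14)
(-413 + A(20, -7))**2 = (-413 + 14)**2 = (-399)**2 = 159201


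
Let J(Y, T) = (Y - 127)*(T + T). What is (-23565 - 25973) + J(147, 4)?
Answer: -49378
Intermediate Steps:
J(Y, T) = 2*T*(-127 + Y) (J(Y, T) = (-127 + Y)*(2*T) = 2*T*(-127 + Y))
(-23565 - 25973) + J(147, 4) = (-23565 - 25973) + 2*4*(-127 + 147) = -49538 + 2*4*20 = -49538 + 160 = -49378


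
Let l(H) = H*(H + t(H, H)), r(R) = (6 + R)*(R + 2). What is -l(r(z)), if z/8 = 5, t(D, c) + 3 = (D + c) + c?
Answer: -14924700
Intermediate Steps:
t(D, c) = -3 + D + 2*c (t(D, c) = -3 + ((D + c) + c) = -3 + (D + 2*c) = -3 + D + 2*c)
z = 40 (z = 8*5 = 40)
r(R) = (2 + R)*(6 + R) (r(R) = (6 + R)*(2 + R) = (2 + R)*(6 + R))
l(H) = H*(-3 + 4*H) (l(H) = H*(H + (-3 + H + 2*H)) = H*(H + (-3 + 3*H)) = H*(-3 + 4*H))
-l(r(z)) = -(12 + 40² + 8*40)*(-3 + 4*(12 + 40² + 8*40)) = -(12 + 1600 + 320)*(-3 + 4*(12 + 1600 + 320)) = -1932*(-3 + 4*1932) = -1932*(-3 + 7728) = -1932*7725 = -1*14924700 = -14924700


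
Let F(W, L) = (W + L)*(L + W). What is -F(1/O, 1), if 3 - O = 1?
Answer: -9/4 ≈ -2.2500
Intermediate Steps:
O = 2 (O = 3 - 1*1 = 3 - 1 = 2)
F(W, L) = (L + W)² (F(W, L) = (L + W)*(L + W) = (L + W)²)
-F(1/O, 1) = -(1 + 1/2)² = -(1 + ½)² = -(3/2)² = -1*9/4 = -9/4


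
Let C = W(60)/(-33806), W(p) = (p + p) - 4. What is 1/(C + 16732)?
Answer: 16903/282820938 ≈ 5.9766e-5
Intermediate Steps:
W(p) = -4 + 2*p (W(p) = 2*p - 4 = -4 + 2*p)
C = -58/16903 (C = (-4 + 2*60)/(-33806) = (-4 + 120)*(-1/33806) = 116*(-1/33806) = -58/16903 ≈ -0.0034313)
1/(C + 16732) = 1/(-58/16903 + 16732) = 1/(282820938/16903) = 16903/282820938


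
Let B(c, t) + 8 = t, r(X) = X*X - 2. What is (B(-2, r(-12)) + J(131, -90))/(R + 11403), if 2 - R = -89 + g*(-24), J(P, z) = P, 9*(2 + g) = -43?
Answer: 795/33994 ≈ 0.023386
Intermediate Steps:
g = -61/9 (g = -2 + (1/9)*(-43) = -2 - 43/9 = -61/9 ≈ -6.7778)
r(X) = -2 + X**2 (r(X) = X**2 - 2 = -2 + X**2)
B(c, t) = -8 + t
R = -215/3 (R = 2 - (-89 - 61/9*(-24)) = 2 - (-89 + 488/3) = 2 - 1*221/3 = 2 - 221/3 = -215/3 ≈ -71.667)
(B(-2, r(-12)) + J(131, -90))/(R + 11403) = ((-8 + (-2 + (-12)**2)) + 131)/(-215/3 + 11403) = ((-8 + (-2 + 144)) + 131)/(33994/3) = ((-8 + 142) + 131)*(3/33994) = (134 + 131)*(3/33994) = 265*(3/33994) = 795/33994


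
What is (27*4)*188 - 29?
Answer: 20275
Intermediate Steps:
(27*4)*188 - 29 = 108*188 - 29 = 20304 - 29 = 20275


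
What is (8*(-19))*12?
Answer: -1824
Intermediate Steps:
(8*(-19))*12 = -152*12 = -1824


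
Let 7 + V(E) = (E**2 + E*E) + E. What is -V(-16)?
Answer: -489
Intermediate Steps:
V(E) = -7 + E + 2*E**2 (V(E) = -7 + ((E**2 + E*E) + E) = -7 + ((E**2 + E**2) + E) = -7 + (2*E**2 + E) = -7 + (E + 2*E**2) = -7 + E + 2*E**2)
-V(-16) = -(-7 - 16 + 2*(-16)**2) = -(-7 - 16 + 2*256) = -(-7 - 16 + 512) = -1*489 = -489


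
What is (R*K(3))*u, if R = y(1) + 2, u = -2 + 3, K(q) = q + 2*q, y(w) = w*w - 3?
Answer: 0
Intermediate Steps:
y(w) = -3 + w² (y(w) = w² - 3 = -3 + w²)
K(q) = 3*q
u = 1
R = 0 (R = (-3 + 1²) + 2 = (-3 + 1) + 2 = -2 + 2 = 0)
(R*K(3))*u = (0*(3*3))*1 = (0*9)*1 = 0*1 = 0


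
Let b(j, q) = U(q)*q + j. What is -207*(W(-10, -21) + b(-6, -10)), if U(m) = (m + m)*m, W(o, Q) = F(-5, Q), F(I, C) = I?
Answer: 416277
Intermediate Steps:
W(o, Q) = -5
U(m) = 2*m² (U(m) = (2*m)*m = 2*m²)
b(j, q) = j + 2*q³ (b(j, q) = (2*q²)*q + j = 2*q³ + j = j + 2*q³)
-207*(W(-10, -21) + b(-6, -10)) = -207*(-5 + (-6 + 2*(-10)³)) = -207*(-5 + (-6 + 2*(-1000))) = -207*(-5 + (-6 - 2000)) = -207*(-5 - 2006) = -207*(-2011) = 416277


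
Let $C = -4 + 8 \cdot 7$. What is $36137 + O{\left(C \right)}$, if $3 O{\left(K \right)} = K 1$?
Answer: $\frac{108463}{3} \approx 36154.0$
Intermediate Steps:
$C = 52$ ($C = -4 + 56 = 52$)
$O{\left(K \right)} = \frac{K}{3}$ ($O{\left(K \right)} = \frac{K 1}{3} = \frac{K}{3}$)
$36137 + O{\left(C \right)} = 36137 + \frac{1}{3} \cdot 52 = 36137 + \frac{52}{3} = \frac{108463}{3}$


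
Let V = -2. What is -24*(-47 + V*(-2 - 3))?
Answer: 888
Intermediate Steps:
-24*(-47 + V*(-2 - 3)) = -24*(-47 - 2*(-2 - 3)) = -24*(-47 - 2*(-5)) = -24*(-47 + 10) = -24*(-37) = 888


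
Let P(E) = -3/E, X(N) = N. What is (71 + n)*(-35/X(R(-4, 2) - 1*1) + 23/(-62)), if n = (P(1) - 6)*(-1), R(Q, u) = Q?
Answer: 16440/31 ≈ 530.32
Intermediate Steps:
n = 9 (n = (-3/1 - 6)*(-1) = (-3*1 - 6)*(-1) = (-3 - 6)*(-1) = -9*(-1) = 9)
(71 + n)*(-35/X(R(-4, 2) - 1*1) + 23/(-62)) = (71 + 9)*(-35/(-4 - 1*1) + 23/(-62)) = 80*(-35/(-4 - 1) + 23*(-1/62)) = 80*(-35/(-5) - 23/62) = 80*(-35*(-⅕) - 23/62) = 80*(7 - 23/62) = 80*(411/62) = 16440/31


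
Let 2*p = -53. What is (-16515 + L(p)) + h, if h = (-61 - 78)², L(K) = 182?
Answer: 2988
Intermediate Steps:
p = -53/2 (p = (½)*(-53) = -53/2 ≈ -26.500)
h = 19321 (h = (-139)² = 19321)
(-16515 + L(p)) + h = (-16515 + 182) + 19321 = -16333 + 19321 = 2988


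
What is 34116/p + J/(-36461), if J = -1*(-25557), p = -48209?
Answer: -2475980889/1757748349 ≈ -1.4086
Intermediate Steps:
J = 25557
34116/p + J/(-36461) = 34116/(-48209) + 25557/(-36461) = 34116*(-1/48209) + 25557*(-1/36461) = -34116/48209 - 25557/36461 = -2475980889/1757748349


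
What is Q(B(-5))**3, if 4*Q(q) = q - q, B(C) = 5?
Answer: 0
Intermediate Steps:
Q(q) = 0 (Q(q) = (q - q)/4 = (1/4)*0 = 0)
Q(B(-5))**3 = 0**3 = 0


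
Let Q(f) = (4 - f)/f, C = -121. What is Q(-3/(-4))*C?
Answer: -1573/3 ≈ -524.33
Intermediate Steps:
Q(f) = (4 - f)/f
Q(-3/(-4))*C = ((4 - (-3)/(-4))/((-3/(-4))))*(-121) = ((4 - (-3)*(-1)/4)/((-3*(-¼))))*(-121) = ((4 - 1*¾)/(¾))*(-121) = (4*(4 - ¾)/3)*(-121) = ((4/3)*(13/4))*(-121) = (13/3)*(-121) = -1573/3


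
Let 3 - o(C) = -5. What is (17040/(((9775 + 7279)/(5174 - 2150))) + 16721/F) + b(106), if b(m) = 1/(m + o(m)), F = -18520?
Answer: 27189967569101/9001442280 ≈ 3020.6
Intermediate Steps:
o(C) = 8 (o(C) = 3 - 1*(-5) = 3 + 5 = 8)
b(m) = 1/(8 + m) (b(m) = 1/(m + 8) = 1/(8 + m))
(17040/(((9775 + 7279)/(5174 - 2150))) + 16721/F) + b(106) = (17040/(((9775 + 7279)/(5174 - 2150))) + 16721/(-18520)) + 1/(8 + 106) = (17040/((17054/3024)) + 16721*(-1/18520)) + 1/114 = (17040/((17054*(1/3024))) - 16721/18520) + 1/114 = (17040/(8527/1512) - 16721/18520) + 1/114 = (17040*(1512/8527) - 16721/18520) + 1/114 = (25764480/8527 - 16721/18520) + 1/114 = 477015589633/157920040 + 1/114 = 27189967569101/9001442280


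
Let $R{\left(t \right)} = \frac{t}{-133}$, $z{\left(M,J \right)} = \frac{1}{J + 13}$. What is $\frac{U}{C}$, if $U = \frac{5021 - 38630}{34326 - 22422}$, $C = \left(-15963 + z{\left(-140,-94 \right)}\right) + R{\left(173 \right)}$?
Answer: $\frac{120689919}{682430706560} \approx 0.00017685$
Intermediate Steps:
$z{\left(M,J \right)} = \frac{1}{13 + J}$
$R{\left(t \right)} = - \frac{t}{133}$ ($R{\left(t \right)} = t \left(- \frac{1}{133}\right) = - \frac{t}{133}$)
$C = - \frac{171983545}{10773}$ ($C = \left(-15963 + \frac{1}{13 - 94}\right) - \frac{173}{133} = \left(-15963 + \frac{1}{-81}\right) - \frac{173}{133} = \left(-15963 - \frac{1}{81}\right) - \frac{173}{133} = - \frac{1293004}{81} - \frac{173}{133} = - \frac{171983545}{10773} \approx -15964.0$)
$U = - \frac{11203}{3968}$ ($U = - \frac{33609}{11904} = \left(-33609\right) \frac{1}{11904} = - \frac{11203}{3968} \approx -2.8233$)
$\frac{U}{C} = - \frac{11203}{3968 \left(- \frac{171983545}{10773}\right)} = \left(- \frac{11203}{3968}\right) \left(- \frac{10773}{171983545}\right) = \frac{120689919}{682430706560}$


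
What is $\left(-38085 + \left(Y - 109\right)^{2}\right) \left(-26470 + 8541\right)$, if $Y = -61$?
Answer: $164677865$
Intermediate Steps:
$\left(-38085 + \left(Y - 109\right)^{2}\right) \left(-26470 + 8541\right) = \left(-38085 + \left(-61 - 109\right)^{2}\right) \left(-26470 + 8541\right) = \left(-38085 + \left(-170\right)^{2}\right) \left(-17929\right) = \left(-38085 + 28900\right) \left(-17929\right) = \left(-9185\right) \left(-17929\right) = 164677865$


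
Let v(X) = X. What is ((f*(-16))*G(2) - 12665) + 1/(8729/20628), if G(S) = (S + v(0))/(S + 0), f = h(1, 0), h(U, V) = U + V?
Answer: -110671821/8729 ≈ -12679.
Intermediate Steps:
f = 1 (f = 1 + 0 = 1)
G(S) = 1 (G(S) = (S + 0)/(S + 0) = S/S = 1)
((f*(-16))*G(2) - 12665) + 1/(8729/20628) = ((1*(-16))*1 - 12665) + 1/(8729/20628) = (-16*1 - 12665) + 1/(8729*(1/20628)) = (-16 - 12665) + 1/(8729/20628) = -12681 + 20628/8729 = -110671821/8729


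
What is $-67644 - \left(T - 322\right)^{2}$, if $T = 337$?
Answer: $-67869$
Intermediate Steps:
$-67644 - \left(T - 322\right)^{2} = -67644 - \left(337 - 322\right)^{2} = -67644 - 15^{2} = -67644 - 225 = -67869$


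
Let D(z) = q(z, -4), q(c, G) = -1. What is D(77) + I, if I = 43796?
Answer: 43795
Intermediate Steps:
D(z) = -1
D(77) + I = -1 + 43796 = 43795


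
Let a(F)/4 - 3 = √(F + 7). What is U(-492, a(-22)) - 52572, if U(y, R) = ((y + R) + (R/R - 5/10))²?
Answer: 708433/4 - 3836*I*√15 ≈ 1.7711e+5 - 14857.0*I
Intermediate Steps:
a(F) = 12 + 4*√(7 + F) (a(F) = 12 + 4*√(F + 7) = 12 + 4*√(7 + F))
U(y, R) = (½ + R + y)² (U(y, R) = ((R + y) + (1 - 5*⅒))² = ((R + y) + (1 - ½))² = ((R + y) + ½)² = (½ + R + y)²)
U(-492, a(-22)) - 52572 = (1 + 2*(12 + 4*√(7 - 22)) + 2*(-492))²/4 - 52572 = (1 + 2*(12 + 4*√(-15)) - 984)²/4 - 52572 = (1 + 2*(12 + 4*(I*√15)) - 984)²/4 - 52572 = (1 + 2*(12 + 4*I*√15) - 984)²/4 - 52572 = (1 + (24 + 8*I*√15) - 984)²/4 - 52572 = (-959 + 8*I*√15)²/4 - 52572 = -52572 + (-959 + 8*I*√15)²/4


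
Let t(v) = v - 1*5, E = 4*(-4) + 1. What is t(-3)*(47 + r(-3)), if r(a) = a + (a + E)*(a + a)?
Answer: -1216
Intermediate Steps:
E = -15 (E = -16 + 1 = -15)
r(a) = a + 2*a*(-15 + a) (r(a) = a + (a - 15)*(a + a) = a + (-15 + a)*(2*a) = a + 2*a*(-15 + a))
t(v) = -5 + v (t(v) = v - 5 = -5 + v)
t(-3)*(47 + r(-3)) = (-5 - 3)*(47 - 3*(-29 + 2*(-3))) = -8*(47 - 3*(-29 - 6)) = -8*(47 - 3*(-35)) = -8*(47 + 105) = -8*152 = -1216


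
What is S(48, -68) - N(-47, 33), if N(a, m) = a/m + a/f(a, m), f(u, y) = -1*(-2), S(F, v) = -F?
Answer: -1523/66 ≈ -23.076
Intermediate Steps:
f(u, y) = 2
N(a, m) = a/2 + a/m (N(a, m) = a/m + a/2 = a/2 + a/m)
S(48, -68) - N(-47, 33) = -1*48 - ((½)*(-47) - 47/33) = -48 - (-47/2 - 47*1/33) = -48 - (-47/2 - 47/33) = -48 - 1*(-1645/66) = -48 + 1645/66 = -1523/66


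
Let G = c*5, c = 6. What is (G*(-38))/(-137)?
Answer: 1140/137 ≈ 8.3212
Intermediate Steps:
G = 30 (G = 6*5 = 30)
(G*(-38))/(-137) = (30*(-38))/(-137) = -1140*(-1/137) = 1140/137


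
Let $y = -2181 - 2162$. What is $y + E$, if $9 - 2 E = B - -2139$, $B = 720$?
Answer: $-5768$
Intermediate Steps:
$y = -4343$ ($y = -2181 - 2162 = -4343$)
$E = -1425$ ($E = \frac{9}{2} - \frac{720 - -2139}{2} = \frac{9}{2} - \frac{720 + 2139}{2} = \frac{9}{2} - \frac{2859}{2} = -1425$)
$y + E = -4343 - 1425 = -5768$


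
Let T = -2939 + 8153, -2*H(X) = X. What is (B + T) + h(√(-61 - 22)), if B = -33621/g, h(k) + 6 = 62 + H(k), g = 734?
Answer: 3834559/734 - I*√83/2 ≈ 5224.2 - 4.5552*I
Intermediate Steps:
H(X) = -X/2
h(k) = 56 - k/2 (h(k) = -6 + (62 - k/2) = 56 - k/2)
T = 5214
B = -33621/734 ≈ -45.805
(B + T) + h(√(-61 - 22)) = (-33621/734 + 5214) + (56 - √(-61 - 22)/2) = 3793455/734 + (56 - I*√83/2) = 3834559/734 - I*√83/2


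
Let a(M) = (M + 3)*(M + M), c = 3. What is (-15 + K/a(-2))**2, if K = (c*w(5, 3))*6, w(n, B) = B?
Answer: 3249/4 ≈ 812.25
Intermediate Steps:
a(M) = 2*M*(3 + M) (a(M) = (3 + M)*(2*M) = 2*M*(3 + M))
K = 54 (K = (3*3)*6 = 9*6 = 54)
(-15 + K/a(-2))**2 = (-15 + 54/((2*(-2)*(3 - 2))))**2 = (-15 + 54/((2*(-2)*1)))**2 = (-15 + 54/(-4))**2 = (-15 + 54*(-1/4))**2 = (-15 - 27/2)**2 = (-57/2)**2 = 3249/4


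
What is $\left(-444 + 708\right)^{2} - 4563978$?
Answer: $-4494282$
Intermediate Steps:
$\left(-444 + 708\right)^{2} - 4563978 = 264^{2} - 4563978 = 69696 - 4563978 = -4494282$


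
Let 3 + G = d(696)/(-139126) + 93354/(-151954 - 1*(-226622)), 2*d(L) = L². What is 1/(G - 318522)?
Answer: -2597065042/827231416807635 ≈ -3.1395e-6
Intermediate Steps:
d(L) = L²/2
G = -9065499711/2597065042 (G = -3 + (((½)*696²)/(-139126) + 93354/(-151954 - 1*(-226622))) = -3 + (((½)*484416)*(-1/139126) + 93354/(-151954 + 226622)) = -3 + (242208*(-1/139126) + 93354/74668) = -3 + (-121104/69563 + 93354*(1/74668)) = -3 + (-121104/69563 + 46677/37334) = -3 - 1274304585/2597065042 = -9065499711/2597065042 ≈ -3.4907)
1/(G - 318522) = 1/(-9065499711/2597065042 - 318522) = 1/(-827231416807635/2597065042) = -2597065042/827231416807635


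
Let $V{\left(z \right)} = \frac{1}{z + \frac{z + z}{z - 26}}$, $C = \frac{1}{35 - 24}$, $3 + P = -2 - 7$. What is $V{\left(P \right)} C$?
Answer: $- \frac{19}{2376} \approx -0.0079966$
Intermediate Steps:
$P = -12$ ($P = -3 - 9 = -12$)
$C = \frac{1}{11}$ ($C = \frac{1}{35 - 24} = \frac{1}{11} \approx 0.090909$)
$V{\left(z \right)} = \frac{1}{z + \frac{2 z}{-26 + z}}$
$V{\left(P \right)} C = \frac{-26 - 12}{\left(-12\right) \left(-24 - 12\right)} \frac{1}{11} = \left(- \frac{1}{12}\right) \frac{1}{-36} \left(-38\right) \frac{1}{11} = \left(- \frac{1}{12}\right) \left(- \frac{1}{36}\right) \left(-38\right) \frac{1}{11} = \left(- \frac{19}{216}\right) \frac{1}{11} = - \frac{19}{2376}$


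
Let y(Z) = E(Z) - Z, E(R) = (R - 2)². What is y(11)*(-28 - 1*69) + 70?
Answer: -6720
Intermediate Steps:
E(R) = (-2 + R)²
y(Z) = (-2 + Z)² - Z
y(11)*(-28 - 1*69) + 70 = ((-2 + 11)² - 1*11)*(-28 - 1*69) + 70 = (9² - 11)*(-28 - 69) + 70 = (81 - 11)*(-97) + 70 = 70*(-97) + 70 = -6790 + 70 = -6720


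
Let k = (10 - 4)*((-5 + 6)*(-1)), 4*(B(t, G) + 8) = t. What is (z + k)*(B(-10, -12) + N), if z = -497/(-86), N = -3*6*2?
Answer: 1767/172 ≈ 10.273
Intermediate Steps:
B(t, G) = -8 + t/4
N = -36 (N = -18*2 = -36)
k = -6 (k = 6*(1*(-1)) = 6*(-1) = -6)
z = 497/86 (z = -497*(-1/86) = 497/86 ≈ 5.7791)
(z + k)*(B(-10, -12) + N) = (497/86 - 6)*((-8 + (¼)*(-10)) - 36) = -19*((-8 - 5/2) - 36)/86 = -19*(-21/2 - 36)/86 = -19/86*(-93/2) = 1767/172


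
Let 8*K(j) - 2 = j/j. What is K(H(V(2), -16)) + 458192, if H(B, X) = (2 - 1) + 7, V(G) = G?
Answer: 3665539/8 ≈ 4.5819e+5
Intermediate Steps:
H(B, X) = 8 (H(B, X) = 1 + 7 = 8)
K(j) = 3/8 (K(j) = ¼ + (j/j)/8 = ¼ + (⅛)*1 = ¼ + ⅛ = 3/8)
K(H(V(2), -16)) + 458192 = 3/8 + 458192 = 3665539/8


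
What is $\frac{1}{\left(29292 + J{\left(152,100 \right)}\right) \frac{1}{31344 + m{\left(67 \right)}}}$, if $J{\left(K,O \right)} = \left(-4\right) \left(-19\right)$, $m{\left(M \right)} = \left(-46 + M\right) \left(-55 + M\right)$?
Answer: $\frac{7899}{7342} \approx 1.0759$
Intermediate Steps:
$m{\left(M \right)} = \left(-55 + M\right) \left(-46 + M\right)$
$J{\left(K,O \right)} = 76$
$\frac{1}{\left(29292 + J{\left(152,100 \right)}\right) \frac{1}{31344 + m{\left(67 \right)}}} = \frac{1}{\left(29292 + 76\right) \frac{1}{31344 + \left(2530 + 67^{2} - 6767\right)}} = \frac{1}{29368 \frac{1}{31344 + \left(2530 + 4489 - 6767\right)}} = \frac{1}{29368 \frac{1}{31344 + 252}} = \frac{1}{29368 \cdot \frac{1}{31596}} = \frac{1}{\frac{7342}{7899}} = \frac{7899}{7342}$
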